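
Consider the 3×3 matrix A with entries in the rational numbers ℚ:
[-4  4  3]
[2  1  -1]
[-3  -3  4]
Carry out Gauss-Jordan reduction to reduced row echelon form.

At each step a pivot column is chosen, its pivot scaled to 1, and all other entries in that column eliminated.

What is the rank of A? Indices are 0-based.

[1] R0 /= -4  ⇒  (1, -1, -3/4)
     R1 -= 2·R0  ⇒  (0, 3, 1/2)
     R2 -= -3·R0  ⇒  (0, -6, 7/4)
[2] R1 /= 3  ⇒  (0, 1, 1/6)
     R0 -= -1·R1  ⇒  (1, 0, -7/12)
     R2 -= -6·R1  ⇒  (0, 0, 11/4)
[3] R2 /= 11/4  ⇒  (0, 0, 1)
     R0 -= -7/12·R2  ⇒  (1, 0, 0)
     R1 -= 1/6·R2  ⇒  (0, 1, 0)

rank = 3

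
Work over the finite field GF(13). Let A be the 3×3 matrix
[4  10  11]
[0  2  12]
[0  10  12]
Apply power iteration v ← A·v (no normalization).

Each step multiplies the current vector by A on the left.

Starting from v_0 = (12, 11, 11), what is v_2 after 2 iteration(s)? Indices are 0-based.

v_0 = (12, 11, 11).
v_1 = A·v_0 = (6, 11, 8).
v_2 = A·v_1 = (1, 1, 11).

v_2 = (1, 1, 11)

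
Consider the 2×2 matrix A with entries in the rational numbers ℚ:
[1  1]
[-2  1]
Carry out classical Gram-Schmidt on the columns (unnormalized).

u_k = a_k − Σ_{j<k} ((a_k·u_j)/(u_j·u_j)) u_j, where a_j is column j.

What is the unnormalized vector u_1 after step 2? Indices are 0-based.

u_1 = (6/5, 3/5)

Step 1: u_0 = a_0 = (1, -2).
Step 2: u_1 = a_1 − (-1/5)·u_0 = (6/5, 3/5).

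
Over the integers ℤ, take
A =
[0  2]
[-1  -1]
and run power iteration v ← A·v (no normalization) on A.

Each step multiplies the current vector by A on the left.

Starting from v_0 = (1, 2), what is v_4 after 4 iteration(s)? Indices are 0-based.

v_4 = (14, -5)

v_0 = (1, 2).
v_1 = A·v_0 = (4, -3).
v_2 = A·v_1 = (-6, -1).
v_3 = A·v_2 = (-2, 7).
v_4 = A·v_3 = (14, -5).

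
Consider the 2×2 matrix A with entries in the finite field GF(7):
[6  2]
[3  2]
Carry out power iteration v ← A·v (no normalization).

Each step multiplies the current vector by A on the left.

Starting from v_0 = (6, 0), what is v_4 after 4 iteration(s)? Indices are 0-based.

v_0 = (6, 0).
v_1 = A·v_0 = (1, 4).
v_2 = A·v_1 = (0, 4).
v_3 = A·v_2 = (1, 1).
v_4 = A·v_3 = (1, 5).

v_4 = (1, 5)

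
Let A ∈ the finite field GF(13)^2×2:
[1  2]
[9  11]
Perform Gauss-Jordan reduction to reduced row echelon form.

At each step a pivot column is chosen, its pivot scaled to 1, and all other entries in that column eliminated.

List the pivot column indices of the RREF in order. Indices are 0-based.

pivot columns: 0, 1

[1] R0 /= 1  ⇒  (1, 2)
     R1 -= 9·R0  ⇒  (0, 6)
[2] R1 /= 6  ⇒  (0, 1)
     R0 -= 2·R1  ⇒  (1, 0)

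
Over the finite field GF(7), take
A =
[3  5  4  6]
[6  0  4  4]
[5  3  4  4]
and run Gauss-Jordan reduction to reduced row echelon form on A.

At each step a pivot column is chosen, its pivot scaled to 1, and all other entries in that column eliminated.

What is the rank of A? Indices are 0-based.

rank = 3

pivot(0,0)=3: scale R0 → (1, 4, 6, 2)
  clear (1,0): R1 −= (6)R0 → (0, 4, 3, 6)
  clear (2,0): R2 −= (5)R0 → (0, 4, 2, 1)
pivot(1,1)=4: scale R1 → (0, 1, 6, 5)
  clear (0,1): R0 −= (4)R1 → (1, 0, 3, 3)
  clear (2,1): R2 −= (4)R1 → (0, 0, 6, 2)
pivot(2,2)=6: scale R2 → (0, 0, 1, 5)
  clear (0,2): R0 −= (3)R2 → (1, 0, 0, 2)
  clear (1,2): R1 −= (6)R2 → (0, 1, 0, 3)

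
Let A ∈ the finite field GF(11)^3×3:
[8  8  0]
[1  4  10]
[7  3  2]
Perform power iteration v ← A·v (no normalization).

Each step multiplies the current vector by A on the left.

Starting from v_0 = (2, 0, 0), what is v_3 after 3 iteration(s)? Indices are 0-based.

v_3 = (0, 5, 10)

v_0 = (2, 0, 0).
v_1 = A·v_0 = (5, 2, 3).
v_2 = A·v_1 = (1, 10, 3).
v_3 = A·v_2 = (0, 5, 10).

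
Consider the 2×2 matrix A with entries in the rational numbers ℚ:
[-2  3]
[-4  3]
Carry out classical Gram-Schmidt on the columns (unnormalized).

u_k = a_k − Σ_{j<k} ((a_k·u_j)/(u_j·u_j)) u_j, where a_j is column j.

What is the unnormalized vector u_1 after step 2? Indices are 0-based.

Step 1: u_0 = a_0 = (-2, -4).
Step 2: u_1 = a_1 − (-9/10)·u_0 = (6/5, -3/5).

u_1 = (6/5, -3/5)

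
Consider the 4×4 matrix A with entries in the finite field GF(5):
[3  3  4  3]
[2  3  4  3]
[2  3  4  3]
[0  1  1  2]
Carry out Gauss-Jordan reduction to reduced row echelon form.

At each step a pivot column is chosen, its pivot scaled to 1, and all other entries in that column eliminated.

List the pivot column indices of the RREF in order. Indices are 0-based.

pivot columns: 0, 1, 2

pivot(0,0)=3: scale R0 → (1, 1, 3, 1)
  clear (1,0): R1 −= (2)R0 → (0, 1, 3, 1)
  clear (2,0): R2 −= (2)R0 → (0, 1, 3, 1)
pivot(1,1)=1: scale R1 → (0, 1, 3, 1)
  clear (0,1): R0 −= (1)R1 → (1, 0, 0, 0)
  clear (2,1): R2 −= (1)R1 → (0, 0, 0, 0)
  clear (3,1): R3 −= (1)R1 → (0, 0, 3, 1)
pivot(2,2): swap R2↔R3
pivot(2,2)=3: scale R2 → (0, 0, 1, 2)
  clear (1,2): R1 −= (3)R2 → (0, 1, 0, 0)
col 3: no nonzero at/below row 3; advance.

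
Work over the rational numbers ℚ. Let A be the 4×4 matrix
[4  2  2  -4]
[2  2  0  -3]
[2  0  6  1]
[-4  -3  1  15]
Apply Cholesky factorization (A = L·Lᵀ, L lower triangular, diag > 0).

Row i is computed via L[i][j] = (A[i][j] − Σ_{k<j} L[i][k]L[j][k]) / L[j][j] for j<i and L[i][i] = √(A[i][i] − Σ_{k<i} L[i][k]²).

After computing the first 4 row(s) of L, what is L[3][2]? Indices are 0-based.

L[3][2] = 1

Step 1: L[0][0] = √(4) = 2.
  L[1][0] = (2) / L[0][0] = 1.
Step 2: L[1][1] = √(1) = 1.
  L[2][0] = (2) / L[0][0] = 1.
  L[2][1] = (-1) / L[1][1] = -1.
Step 3: L[2][2] = √(4) = 2.
  L[3][0] = (-4) / L[0][0] = -2.
  L[3][1] = (-1) / L[1][1] = -1.
  L[3][2] = (2) / L[2][2] = 1.
Step 4: L[3][3] = √(9) = 3.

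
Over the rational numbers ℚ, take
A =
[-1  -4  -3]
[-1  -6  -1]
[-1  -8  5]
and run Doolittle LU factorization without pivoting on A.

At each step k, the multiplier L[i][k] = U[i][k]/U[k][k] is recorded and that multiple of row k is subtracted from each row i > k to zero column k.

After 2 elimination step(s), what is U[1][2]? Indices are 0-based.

U[1][2] = 2

k=0: U[0][0]=-1
  eliminate (1,0): mult=1, new row 1: (0, -2, 2); set L[1][0]=1
  eliminate (2,0): mult=1, new row 2: (0, -4, 8); set L[2][0]=1
k=1: U[1][1]=-2
  eliminate (2,1): mult=2, new row 2: (0, 0, 4); set L[2][1]=2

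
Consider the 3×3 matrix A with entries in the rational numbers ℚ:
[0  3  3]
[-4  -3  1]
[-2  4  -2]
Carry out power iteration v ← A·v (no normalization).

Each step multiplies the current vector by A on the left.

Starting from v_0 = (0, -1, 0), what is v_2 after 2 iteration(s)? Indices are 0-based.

v_0 = (0, -1, 0).
v_1 = A·v_0 = (-3, 3, -4).
v_2 = A·v_1 = (-3, -1, 26).

v_2 = (-3, -1, 26)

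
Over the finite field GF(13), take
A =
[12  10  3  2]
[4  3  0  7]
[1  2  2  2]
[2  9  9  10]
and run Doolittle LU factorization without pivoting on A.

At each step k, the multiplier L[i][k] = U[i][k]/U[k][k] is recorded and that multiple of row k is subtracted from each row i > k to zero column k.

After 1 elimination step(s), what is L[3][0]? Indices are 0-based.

L[3][0] = 11

[col 0] pivot 12
  R1 -= 9*R0 → (0, 4, 12, 2)  (L[1][0] := 9)
  R2 -= 12*R0 → (0, 12, 5, 4)  (L[2][0] := 12)
  R3 -= 11*R0 → (0, 3, 2, 1)  (L[3][0] := 11)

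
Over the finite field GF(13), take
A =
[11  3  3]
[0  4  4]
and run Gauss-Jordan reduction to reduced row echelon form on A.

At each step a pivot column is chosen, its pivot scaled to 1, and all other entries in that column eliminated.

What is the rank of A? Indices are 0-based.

rank = 2

pivot(0,0)=11: scale R0 → (1, 5, 5)
pivot(1,1)=4: scale R1 → (0, 1, 1)
  clear (0,1): R0 −= (5)R1 → (1, 0, 0)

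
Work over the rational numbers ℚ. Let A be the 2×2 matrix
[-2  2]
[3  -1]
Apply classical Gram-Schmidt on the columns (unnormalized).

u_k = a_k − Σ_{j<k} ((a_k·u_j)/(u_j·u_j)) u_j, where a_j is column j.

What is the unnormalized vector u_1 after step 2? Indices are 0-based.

Step 1: u_0 = a_0 = (-2, 3).
Step 2: u_1 = a_1 − (-7/13)·u_0 = (12/13, 8/13).

u_1 = (12/13, 8/13)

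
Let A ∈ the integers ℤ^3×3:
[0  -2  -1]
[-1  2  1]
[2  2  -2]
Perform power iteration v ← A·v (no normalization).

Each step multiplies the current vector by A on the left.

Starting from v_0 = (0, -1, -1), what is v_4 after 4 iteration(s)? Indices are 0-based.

v_0 = (0, -1, -1).
v_1 = A·v_0 = (3, -3, 0).
v_2 = A·v_1 = (6, -9, 0).
v_3 = A·v_2 = (18, -24, -6).
v_4 = A·v_3 = (54, -72, 0).

v_4 = (54, -72, 0)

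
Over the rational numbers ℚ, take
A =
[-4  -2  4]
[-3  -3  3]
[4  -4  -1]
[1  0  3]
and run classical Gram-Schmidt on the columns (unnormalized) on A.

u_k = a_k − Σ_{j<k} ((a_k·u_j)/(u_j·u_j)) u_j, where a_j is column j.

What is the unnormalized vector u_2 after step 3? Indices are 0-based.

u_2 = (864/1217, -132/1217, -333/1217, 4392/1217)

Step 1: u_0 = a_0 = (-4, -3, 4, 1).
Step 2: u_1 = a_1 − (1/42)·u_0 = (-40/21, -41/14, -86/21, -1/42).
Step 3: u_2 = a_2 − (-13/21)·u_0 − (-520/1217)·u_1 = (864/1217, -132/1217, -333/1217, 4392/1217).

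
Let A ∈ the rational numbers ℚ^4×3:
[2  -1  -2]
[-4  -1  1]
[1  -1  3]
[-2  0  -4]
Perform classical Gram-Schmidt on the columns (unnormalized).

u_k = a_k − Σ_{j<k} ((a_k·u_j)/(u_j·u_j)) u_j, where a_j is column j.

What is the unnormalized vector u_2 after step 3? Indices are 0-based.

u_2 = (-223/74, 65/74, 79/37, -137/37)

Step 1: u_0 = a_0 = (2, -4, 1, -2).
Step 2: u_1 = a_1 − (1/25)·u_0 = (-27/25, -21/25, -26/25, 2/25).
Step 3: u_2 = a_2 − (3/25)·u_0 − (-53/74)·u_1 = (-223/74, 65/74, 79/37, -137/37).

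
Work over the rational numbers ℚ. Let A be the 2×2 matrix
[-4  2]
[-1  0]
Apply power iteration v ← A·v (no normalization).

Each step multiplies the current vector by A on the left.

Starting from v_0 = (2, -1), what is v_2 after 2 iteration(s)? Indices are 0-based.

v_2 = (36, 10)

v_0 = (2, -1).
v_1 = A·v_0 = (-10, -2).
v_2 = A·v_1 = (36, 10).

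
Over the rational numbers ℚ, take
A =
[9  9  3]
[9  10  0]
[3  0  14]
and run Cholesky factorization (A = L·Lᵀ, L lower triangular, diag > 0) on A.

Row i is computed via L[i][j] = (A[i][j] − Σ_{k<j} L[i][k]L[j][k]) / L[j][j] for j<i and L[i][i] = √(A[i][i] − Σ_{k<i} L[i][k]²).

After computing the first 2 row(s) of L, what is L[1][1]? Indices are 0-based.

L[1][1] = 1

Step 1: L[0][0] = √(9) = 3.
  L[1][0] = (9) / L[0][0] = 3.
Step 2: L[1][1] = √(1) = 1.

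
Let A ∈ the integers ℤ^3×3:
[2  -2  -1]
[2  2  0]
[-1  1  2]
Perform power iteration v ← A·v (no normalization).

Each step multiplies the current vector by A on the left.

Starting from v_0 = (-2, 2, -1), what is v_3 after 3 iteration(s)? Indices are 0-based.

v_3 = (-15, -60, 24)

v_0 = (-2, 2, -1).
v_1 = A·v_0 = (-7, 0, 2).
v_2 = A·v_1 = (-16, -14, 11).
v_3 = A·v_2 = (-15, -60, 24).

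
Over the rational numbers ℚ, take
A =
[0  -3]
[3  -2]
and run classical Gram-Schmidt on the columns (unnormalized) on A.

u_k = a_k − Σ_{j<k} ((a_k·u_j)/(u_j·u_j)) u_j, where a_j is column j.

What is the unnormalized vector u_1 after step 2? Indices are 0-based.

u_1 = (-3, 0)

Step 1: u_0 = a_0 = (0, 3).
Step 2: u_1 = a_1 − (-2/3)·u_0 = (-3, 0).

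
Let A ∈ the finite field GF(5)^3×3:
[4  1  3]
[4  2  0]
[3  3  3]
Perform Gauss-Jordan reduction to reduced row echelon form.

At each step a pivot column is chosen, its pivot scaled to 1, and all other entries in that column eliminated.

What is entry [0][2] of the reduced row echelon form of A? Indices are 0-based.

M[0][2] = 4

step 1: normalize row 0 (÷4) = (1, 4, 2)
  row 1: subtract 4×row0 = (0, 1, 2)
  row 2: subtract 3×row0 = (0, 1, 2)
step 2: normalize row 1 (÷1) = (0, 1, 2)
  row 0: subtract 4×row1 = (1, 0, 4)
  row 2: subtract 1×row1 = (0, 0, 0)
skip col 2 (zero from row 2)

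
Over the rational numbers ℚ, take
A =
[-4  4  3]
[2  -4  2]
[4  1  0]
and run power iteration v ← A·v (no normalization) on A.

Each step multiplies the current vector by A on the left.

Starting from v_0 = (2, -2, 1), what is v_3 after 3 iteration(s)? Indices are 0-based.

v_0 = (2, -2, 1).
v_1 = A·v_0 = (-13, 14, 6).
v_2 = A·v_1 = (126, -70, -38).
v_3 = A·v_2 = (-898, 456, 434).

v_3 = (-898, 456, 434)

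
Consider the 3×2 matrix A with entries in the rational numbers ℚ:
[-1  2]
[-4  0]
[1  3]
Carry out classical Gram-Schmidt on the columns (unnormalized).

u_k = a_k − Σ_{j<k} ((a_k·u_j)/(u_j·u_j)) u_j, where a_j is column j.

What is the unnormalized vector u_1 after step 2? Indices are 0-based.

u_1 = (37/18, 2/9, 53/18)

Step 1: u_0 = a_0 = (-1, -4, 1).
Step 2: u_1 = a_1 − (1/18)·u_0 = (37/18, 2/9, 53/18).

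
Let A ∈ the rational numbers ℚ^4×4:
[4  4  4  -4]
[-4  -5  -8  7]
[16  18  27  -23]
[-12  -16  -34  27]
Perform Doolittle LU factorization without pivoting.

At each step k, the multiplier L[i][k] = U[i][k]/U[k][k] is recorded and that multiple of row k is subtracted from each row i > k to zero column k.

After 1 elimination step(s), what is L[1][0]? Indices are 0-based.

L[1][0] = -1

Step 1: pivot at (0,0) is 4.
  row1 ← row1 − (-1)·row0  ⇒  L[1][0]=-1, U row1=(0, -1, -4, 3)
  row2 ← row2 − (4)·row0  ⇒  L[2][0]=4, U row2=(0, 2, 11, -7)
  row3 ← row3 − (-3)·row0  ⇒  L[3][0]=-3, U row3=(0, -4, -22, 15)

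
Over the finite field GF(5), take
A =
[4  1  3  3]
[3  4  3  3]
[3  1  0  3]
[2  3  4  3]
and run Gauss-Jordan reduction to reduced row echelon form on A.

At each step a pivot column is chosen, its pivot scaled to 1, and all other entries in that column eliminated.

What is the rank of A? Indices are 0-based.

pivot(0,0)=4: scale R0 → (1, 4, 2, 2)
  clear (1,0): R1 −= (3)R0 → (0, 2, 2, 2)
  clear (2,0): R2 −= (3)R0 → (0, 4, 4, 2)
  clear (3,0): R3 −= (2)R0 → (0, 0, 0, 4)
pivot(1,1)=2: scale R1 → (0, 1, 1, 1)
  clear (0,1): R0 −= (4)R1 → (1, 0, 3, 3)
  clear (2,1): R2 −= (4)R1 → (0, 0, 0, 3)
col 2: no nonzero at/below row 2; advance.
pivot(2,3)=3: scale R2 → (0, 0, 0, 1)
  clear (0,3): R0 −= (3)R2 → (1, 0, 3, 0)
  clear (1,3): R1 −= (1)R2 → (0, 1, 1, 0)
  clear (3,3): R3 −= (4)R2 → (0, 0, 0, 0)

rank = 3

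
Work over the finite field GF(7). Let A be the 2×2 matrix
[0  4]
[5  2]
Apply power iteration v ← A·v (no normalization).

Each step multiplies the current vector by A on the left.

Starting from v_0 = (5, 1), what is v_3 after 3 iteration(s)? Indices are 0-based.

v_3 = (2, 2)

v_0 = (5, 1).
v_1 = A·v_0 = (4, 6).
v_2 = A·v_1 = (3, 4).
v_3 = A·v_2 = (2, 2).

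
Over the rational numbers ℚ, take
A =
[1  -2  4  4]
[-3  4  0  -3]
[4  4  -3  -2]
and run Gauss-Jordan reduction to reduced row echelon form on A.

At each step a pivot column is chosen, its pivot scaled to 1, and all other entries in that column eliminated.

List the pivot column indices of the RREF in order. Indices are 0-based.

step 1: normalize row 0 (÷1) = (1, -2, 4, 4)
  row 1: subtract -3×row0 = (0, -2, 12, 9)
  row 2: subtract 4×row0 = (0, 12, -19, -18)
step 2: normalize row 1 (÷-2) = (0, 1, -6, -9/2)
  row 0: subtract -2×row1 = (1, 0, -8, -5)
  row 2: subtract 12×row1 = (0, 0, 53, 36)
step 3: normalize row 2 (÷53) = (0, 0, 1, 36/53)
  row 0: subtract -8×row2 = (1, 0, 0, 23/53)
  row 1: subtract -6×row2 = (0, 1, 0, -45/106)

pivot columns: 0, 1, 2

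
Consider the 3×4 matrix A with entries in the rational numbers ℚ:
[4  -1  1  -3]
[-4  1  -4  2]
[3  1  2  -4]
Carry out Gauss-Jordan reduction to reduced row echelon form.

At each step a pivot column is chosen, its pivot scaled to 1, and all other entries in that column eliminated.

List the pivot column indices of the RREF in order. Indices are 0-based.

step 1: normalize row 0 (÷4) = (1, -1/4, 1/4, -3/4)
  row 1: subtract -4×row0 = (0, 0, -3, -1)
  row 2: subtract 3×row0 = (0, 7/4, 5/4, -7/4)
step 2: exchange rows 1,2
step 2: normalize row 1 (÷7/4) = (0, 1, 5/7, -1)
  row 0: subtract -1/4×row1 = (1, 0, 3/7, -1)
step 3: normalize row 2 (÷-3) = (0, 0, 1, 1/3)
  row 0: subtract 3/7×row2 = (1, 0, 0, -8/7)
  row 1: subtract 5/7×row2 = (0, 1, 0, -26/21)

pivot columns: 0, 1, 2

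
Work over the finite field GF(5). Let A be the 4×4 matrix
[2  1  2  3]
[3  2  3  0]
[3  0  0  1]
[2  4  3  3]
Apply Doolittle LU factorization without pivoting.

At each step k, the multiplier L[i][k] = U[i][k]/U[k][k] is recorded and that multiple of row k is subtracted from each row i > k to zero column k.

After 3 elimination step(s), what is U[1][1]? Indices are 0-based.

k=0: U[0][0]=2
  eliminate (1,0): mult=4, new row 1: (0, 3, 0, 3); set L[1][0]=4
  eliminate (2,0): mult=4, new row 2: (0, 1, 2, 4); set L[2][0]=4
  eliminate (3,0): mult=1, new row 3: (0, 3, 1, 0); set L[3][0]=1
k=1: U[1][1]=3
  eliminate (2,1): mult=2, new row 2: (0, 0, 2, 3); set L[2][1]=2
  eliminate (3,1): mult=1, new row 3: (0, 0, 1, 2); set L[3][1]=1
k=2: U[2][2]=2
  eliminate (3,2): mult=3, new row 3: (0, 0, 0, 3); set L[3][2]=3

U[1][1] = 3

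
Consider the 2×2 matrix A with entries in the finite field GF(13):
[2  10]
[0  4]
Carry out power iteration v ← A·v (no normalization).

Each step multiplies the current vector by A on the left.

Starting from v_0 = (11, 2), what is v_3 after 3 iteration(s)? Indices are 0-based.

v_3 = (11, 11)

v_0 = (11, 2).
v_1 = A·v_0 = (3, 8).
v_2 = A·v_1 = (8, 6).
v_3 = A·v_2 = (11, 11).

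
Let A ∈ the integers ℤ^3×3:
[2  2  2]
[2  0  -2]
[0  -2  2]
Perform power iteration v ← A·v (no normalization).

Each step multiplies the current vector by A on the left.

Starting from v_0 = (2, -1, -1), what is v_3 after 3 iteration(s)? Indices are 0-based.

v_3 = (0, 48, -24)

v_0 = (2, -1, -1).
v_1 = A·v_0 = (0, 6, 0).
v_2 = A·v_1 = (12, 0, -12).
v_3 = A·v_2 = (0, 48, -24).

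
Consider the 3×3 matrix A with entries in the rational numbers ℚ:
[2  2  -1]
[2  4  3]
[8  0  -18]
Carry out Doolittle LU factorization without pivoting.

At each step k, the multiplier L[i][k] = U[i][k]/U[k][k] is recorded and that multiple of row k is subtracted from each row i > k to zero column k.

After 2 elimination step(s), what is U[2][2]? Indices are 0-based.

[col 0] pivot 2
  R1 -= 1*R0 → (0, 2, 4)  (L[1][0] := 1)
  R2 -= 4*R0 → (0, -8, -14)  (L[2][0] := 4)
[col 1] pivot 2
  R2 -= -4*R1 → (0, 0, 2)  (L[2][1] := -4)

U[2][2] = 2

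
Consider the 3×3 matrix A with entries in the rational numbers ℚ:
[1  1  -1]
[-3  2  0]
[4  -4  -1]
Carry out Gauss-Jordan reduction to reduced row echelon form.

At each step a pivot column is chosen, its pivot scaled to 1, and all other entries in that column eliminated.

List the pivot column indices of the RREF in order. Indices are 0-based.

pivot(0,0)=1: scale R0 → (1, 1, -1)
  clear (1,0): R1 −= (-3)R0 → (0, 5, -3)
  clear (2,0): R2 −= (4)R0 → (0, -8, 3)
pivot(1,1)=5: scale R1 → (0, 1, -3/5)
  clear (0,1): R0 −= (1)R1 → (1, 0, -2/5)
  clear (2,1): R2 −= (-8)R1 → (0, 0, -9/5)
pivot(2,2)=-9/5: scale R2 → (0, 0, 1)
  clear (0,2): R0 −= (-2/5)R2 → (1, 0, 0)
  clear (1,2): R1 −= (-3/5)R2 → (0, 1, 0)

pivot columns: 0, 1, 2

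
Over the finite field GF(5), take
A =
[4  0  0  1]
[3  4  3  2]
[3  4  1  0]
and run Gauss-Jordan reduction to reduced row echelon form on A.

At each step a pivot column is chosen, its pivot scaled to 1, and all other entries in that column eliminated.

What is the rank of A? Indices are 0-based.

rank = 3

step 1: normalize row 0 (÷4) = (1, 0, 0, 4)
  row 1: subtract 3×row0 = (0, 4, 3, 0)
  row 2: subtract 3×row0 = (0, 4, 1, 3)
step 2: normalize row 1 (÷4) = (0, 1, 2, 0)
  row 2: subtract 4×row1 = (0, 0, 3, 3)
step 3: normalize row 2 (÷3) = (0, 0, 1, 1)
  row 1: subtract 2×row2 = (0, 1, 0, 3)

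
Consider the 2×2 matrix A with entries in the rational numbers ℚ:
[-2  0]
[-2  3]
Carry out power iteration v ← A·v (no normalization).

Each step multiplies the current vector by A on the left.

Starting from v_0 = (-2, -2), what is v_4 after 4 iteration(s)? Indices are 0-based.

v_4 = (-32, -110)

v_0 = (-2, -2).
v_1 = A·v_0 = (4, -2).
v_2 = A·v_1 = (-8, -14).
v_3 = A·v_2 = (16, -26).
v_4 = A·v_3 = (-32, -110).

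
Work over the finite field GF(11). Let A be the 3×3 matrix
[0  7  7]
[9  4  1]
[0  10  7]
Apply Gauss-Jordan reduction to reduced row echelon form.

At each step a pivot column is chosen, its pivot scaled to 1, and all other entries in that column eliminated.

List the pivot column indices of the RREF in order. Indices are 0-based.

pivot columns: 0, 1, 2

pivot(0,0): swap R0↔R1
pivot(0,0)=9: scale R0 → (1, 9, 5)
pivot(1,1)=7: scale R1 → (0, 1, 1)
  clear (0,1): R0 −= (9)R1 → (1, 0, 7)
  clear (2,1): R2 −= (10)R1 → (0, 0, 8)
pivot(2,2)=8: scale R2 → (0, 0, 1)
  clear (0,2): R0 −= (7)R2 → (1, 0, 0)
  clear (1,2): R1 −= (1)R2 → (0, 1, 0)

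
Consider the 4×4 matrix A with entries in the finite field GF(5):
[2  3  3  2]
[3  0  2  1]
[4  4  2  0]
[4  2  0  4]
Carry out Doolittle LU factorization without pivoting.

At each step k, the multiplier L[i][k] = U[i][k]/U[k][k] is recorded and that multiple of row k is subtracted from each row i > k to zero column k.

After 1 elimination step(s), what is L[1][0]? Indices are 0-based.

L[1][0] = 4

Step 1: pivot at (0,0) is 2.
  row1 ← row1 − (4)·row0  ⇒  L[1][0]=4, U row1=(0, 3, 0, 3)
  row2 ← row2 − (2)·row0  ⇒  L[2][0]=2, U row2=(0, 3, 1, 1)
  row3 ← row3 − (2)·row0  ⇒  L[3][0]=2, U row3=(0, 1, 4, 0)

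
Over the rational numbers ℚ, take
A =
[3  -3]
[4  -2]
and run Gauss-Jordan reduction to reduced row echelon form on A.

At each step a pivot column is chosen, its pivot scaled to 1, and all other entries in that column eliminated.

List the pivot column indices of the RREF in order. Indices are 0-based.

pivot columns: 0, 1

pivot(0,0)=3: scale R0 → (1, -1)
  clear (1,0): R1 −= (4)R0 → (0, 2)
pivot(1,1)=2: scale R1 → (0, 1)
  clear (0,1): R0 −= (-1)R1 → (1, 0)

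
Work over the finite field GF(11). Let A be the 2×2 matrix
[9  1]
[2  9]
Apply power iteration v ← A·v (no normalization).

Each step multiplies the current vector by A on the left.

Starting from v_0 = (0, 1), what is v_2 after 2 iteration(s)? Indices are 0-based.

v_2 = (7, 6)

v_0 = (0, 1).
v_1 = A·v_0 = (1, 9).
v_2 = A·v_1 = (7, 6).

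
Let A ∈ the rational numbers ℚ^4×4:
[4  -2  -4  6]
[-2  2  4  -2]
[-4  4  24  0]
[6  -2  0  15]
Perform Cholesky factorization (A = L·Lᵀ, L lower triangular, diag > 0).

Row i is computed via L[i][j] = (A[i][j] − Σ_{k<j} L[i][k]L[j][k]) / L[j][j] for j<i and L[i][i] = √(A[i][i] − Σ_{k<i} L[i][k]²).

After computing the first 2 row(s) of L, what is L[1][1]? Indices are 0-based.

L[1][1] = 1

Step 1: L[0][0] = √(4) = 2.
  L[1][0] = (-2) / L[0][0] = -1.
Step 2: L[1][1] = √(1) = 1.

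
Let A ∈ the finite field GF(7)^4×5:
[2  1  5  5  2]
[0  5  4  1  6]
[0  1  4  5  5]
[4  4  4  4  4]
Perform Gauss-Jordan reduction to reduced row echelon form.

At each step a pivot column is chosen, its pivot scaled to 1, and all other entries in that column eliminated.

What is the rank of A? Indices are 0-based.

rank = 4

pivot(0,0)=2: scale R0 → (1, 4, 6, 6, 1)
  clear (3,0): R3 −= (4)R0 → (0, 2, 1, 1, 0)
pivot(1,1)=5: scale R1 → (0, 1, 5, 3, 4)
  clear (0,1): R0 −= (4)R1 → (1, 0, 0, 1, 6)
  clear (2,1): R2 −= (1)R1 → (0, 0, 6, 2, 1)
  clear (3,1): R3 −= (2)R1 → (0, 0, 5, 2, 6)
pivot(2,2)=6: scale R2 → (0, 0, 1, 5, 6)
  clear (1,2): R1 −= (5)R2 → (0, 1, 0, 6, 2)
  clear (3,2): R3 −= (5)R2 → (0, 0, 0, 5, 4)
pivot(3,3)=5: scale R3 → (0, 0, 0, 1, 5)
  clear (0,3): R0 −= (1)R3 → (1, 0, 0, 0, 1)
  clear (1,3): R1 −= (6)R3 → (0, 1, 0, 0, 0)
  clear (2,3): R2 −= (5)R3 → (0, 0, 1, 0, 2)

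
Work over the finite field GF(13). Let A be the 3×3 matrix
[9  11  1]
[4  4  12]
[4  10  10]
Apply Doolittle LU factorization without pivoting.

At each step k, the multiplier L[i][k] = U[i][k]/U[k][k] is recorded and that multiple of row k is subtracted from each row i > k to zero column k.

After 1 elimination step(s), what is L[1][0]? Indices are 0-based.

k=0: U[0][0]=9
  eliminate (1,0): mult=12, new row 1: (0, 2, 0); set L[1][0]=12
  eliminate (2,0): mult=12, new row 2: (0, 8, 11); set L[2][0]=12

L[1][0] = 12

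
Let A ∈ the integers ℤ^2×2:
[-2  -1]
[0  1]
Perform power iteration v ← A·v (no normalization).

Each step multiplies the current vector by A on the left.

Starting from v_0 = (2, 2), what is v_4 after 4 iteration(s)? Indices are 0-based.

v_0 = (2, 2).
v_1 = A·v_0 = (-6, 2).
v_2 = A·v_1 = (10, 2).
v_3 = A·v_2 = (-22, 2).
v_4 = A·v_3 = (42, 2).

v_4 = (42, 2)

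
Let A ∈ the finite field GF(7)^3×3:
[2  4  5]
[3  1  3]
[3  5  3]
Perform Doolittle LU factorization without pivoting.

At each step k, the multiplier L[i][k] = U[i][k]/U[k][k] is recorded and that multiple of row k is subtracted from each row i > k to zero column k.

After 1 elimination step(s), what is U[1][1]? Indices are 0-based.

k=0: U[0][0]=2
  eliminate (1,0): mult=5, new row 1: (0, 2, 6); set L[1][0]=5
  eliminate (2,0): mult=5, new row 2: (0, 6, 6); set L[2][0]=5

U[1][1] = 2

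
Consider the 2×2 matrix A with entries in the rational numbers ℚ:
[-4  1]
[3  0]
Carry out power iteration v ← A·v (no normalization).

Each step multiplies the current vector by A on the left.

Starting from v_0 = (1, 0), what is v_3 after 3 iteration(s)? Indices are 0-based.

v_0 = (1, 0).
v_1 = A·v_0 = (-4, 3).
v_2 = A·v_1 = (19, -12).
v_3 = A·v_2 = (-88, 57).

v_3 = (-88, 57)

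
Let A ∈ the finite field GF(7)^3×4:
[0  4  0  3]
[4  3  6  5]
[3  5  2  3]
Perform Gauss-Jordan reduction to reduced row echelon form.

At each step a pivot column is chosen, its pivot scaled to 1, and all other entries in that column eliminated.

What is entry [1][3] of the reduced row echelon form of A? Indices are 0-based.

step 1: exchange rows 0,1
step 1: normalize row 0 (÷4) = (1, 6, 5, 3)
  row 2: subtract 3×row0 = (0, 1, 1, 1)
step 2: normalize row 1 (÷4) = (0, 1, 0, 6)
  row 0: subtract 6×row1 = (1, 0, 5, 2)
  row 2: subtract 1×row1 = (0, 0, 1, 2)
step 3: normalize row 2 (÷1) = (0, 0, 1, 2)
  row 0: subtract 5×row2 = (1, 0, 0, 6)

M[1][3] = 6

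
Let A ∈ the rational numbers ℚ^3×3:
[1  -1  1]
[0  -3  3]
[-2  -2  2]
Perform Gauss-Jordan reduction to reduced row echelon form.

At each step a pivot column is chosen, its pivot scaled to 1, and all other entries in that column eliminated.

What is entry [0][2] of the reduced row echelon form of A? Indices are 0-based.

pivot(0,0)=1: scale R0 → (1, -1, 1)
  clear (2,0): R2 −= (-2)R0 → (0, -4, 4)
pivot(1,1)=-3: scale R1 → (0, 1, -1)
  clear (0,1): R0 −= (-1)R1 → (1, 0, 0)
  clear (2,1): R2 −= (-4)R1 → (0, 0, 0)
col 2: no nonzero at/below row 2; advance.

M[0][2] = 0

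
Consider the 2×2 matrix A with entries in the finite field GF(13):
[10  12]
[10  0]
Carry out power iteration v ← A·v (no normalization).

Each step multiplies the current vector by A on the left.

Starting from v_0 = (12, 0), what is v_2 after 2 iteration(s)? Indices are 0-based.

v_2 = (1, 4)

v_0 = (12, 0).
v_1 = A·v_0 = (3, 3).
v_2 = A·v_1 = (1, 4).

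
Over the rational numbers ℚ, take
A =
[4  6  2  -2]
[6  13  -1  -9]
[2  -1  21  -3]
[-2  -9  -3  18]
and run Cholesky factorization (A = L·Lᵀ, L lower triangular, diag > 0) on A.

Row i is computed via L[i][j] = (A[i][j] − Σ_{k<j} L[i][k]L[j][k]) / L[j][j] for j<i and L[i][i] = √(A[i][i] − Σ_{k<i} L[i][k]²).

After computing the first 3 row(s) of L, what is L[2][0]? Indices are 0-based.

Step 1: L[0][0] = √(4) = 2.
  L[1][0] = (6) / L[0][0] = 3.
Step 2: L[1][1] = √(4) = 2.
  L[2][0] = (2) / L[0][0] = 1.
  L[2][1] = (-4) / L[1][1] = -2.
Step 3: L[2][2] = √(16) = 4.

L[2][0] = 1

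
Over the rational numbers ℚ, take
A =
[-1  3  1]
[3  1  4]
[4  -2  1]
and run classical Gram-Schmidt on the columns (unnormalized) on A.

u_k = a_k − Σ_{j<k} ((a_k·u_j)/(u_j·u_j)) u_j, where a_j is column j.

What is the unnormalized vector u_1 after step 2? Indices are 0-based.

u_1 = (35/13, 25/13, -10/13)

Step 1: u_0 = a_0 = (-1, 3, 4).
Step 2: u_1 = a_1 − (-4/13)·u_0 = (35/13, 25/13, -10/13).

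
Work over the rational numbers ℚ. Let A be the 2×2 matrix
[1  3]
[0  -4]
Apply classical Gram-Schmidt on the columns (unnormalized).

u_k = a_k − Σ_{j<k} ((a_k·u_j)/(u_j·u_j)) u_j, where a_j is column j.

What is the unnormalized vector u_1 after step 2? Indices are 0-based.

u_1 = (0, -4)

Step 1: u_0 = a_0 = (1, 0).
Step 2: u_1 = a_1 − (3)·u_0 = (0, -4).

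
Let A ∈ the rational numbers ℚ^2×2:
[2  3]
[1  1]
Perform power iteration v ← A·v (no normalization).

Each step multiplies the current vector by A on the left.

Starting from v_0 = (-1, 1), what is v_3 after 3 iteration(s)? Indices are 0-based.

v_3 = (7, 3)

v_0 = (-1, 1).
v_1 = A·v_0 = (1, 0).
v_2 = A·v_1 = (2, 1).
v_3 = A·v_2 = (7, 3).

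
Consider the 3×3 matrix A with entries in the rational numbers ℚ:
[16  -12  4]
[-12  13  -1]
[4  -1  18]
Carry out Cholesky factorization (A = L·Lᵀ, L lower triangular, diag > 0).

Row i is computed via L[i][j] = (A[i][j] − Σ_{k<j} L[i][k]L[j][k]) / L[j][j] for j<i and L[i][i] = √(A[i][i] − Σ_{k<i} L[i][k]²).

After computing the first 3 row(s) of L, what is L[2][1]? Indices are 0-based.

Step 1: L[0][0] = √(16) = 4.
  L[1][0] = (-12) / L[0][0] = -3.
Step 2: L[1][1] = √(4) = 2.
  L[2][0] = (4) / L[0][0] = 1.
  L[2][1] = (2) / L[1][1] = 1.
Step 3: L[2][2] = √(16) = 4.

L[2][1] = 1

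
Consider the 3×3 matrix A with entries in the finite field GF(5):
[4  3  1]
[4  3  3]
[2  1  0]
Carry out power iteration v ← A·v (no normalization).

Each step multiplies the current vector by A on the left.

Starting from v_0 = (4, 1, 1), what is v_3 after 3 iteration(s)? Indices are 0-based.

v_0 = (4, 1, 1).
v_1 = A·v_0 = (0, 2, 4).
v_2 = A·v_1 = (0, 3, 2).
v_3 = A·v_2 = (1, 0, 3).

v_3 = (1, 0, 3)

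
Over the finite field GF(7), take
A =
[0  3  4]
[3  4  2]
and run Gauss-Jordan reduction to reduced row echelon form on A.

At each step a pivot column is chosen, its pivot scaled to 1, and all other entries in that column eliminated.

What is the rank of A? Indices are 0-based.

rank = 2

pivot(0,0): swap R0↔R1
pivot(0,0)=3: scale R0 → (1, 6, 3)
pivot(1,1)=3: scale R1 → (0, 1, 6)
  clear (0,1): R0 −= (6)R1 → (1, 0, 2)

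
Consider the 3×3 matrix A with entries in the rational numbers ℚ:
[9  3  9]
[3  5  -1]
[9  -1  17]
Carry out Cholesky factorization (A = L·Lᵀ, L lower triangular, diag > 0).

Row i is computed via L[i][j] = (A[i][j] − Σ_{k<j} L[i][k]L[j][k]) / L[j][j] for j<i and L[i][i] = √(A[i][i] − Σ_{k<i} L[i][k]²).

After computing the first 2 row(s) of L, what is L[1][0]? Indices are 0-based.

Step 1: L[0][0] = √(9) = 3.
  L[1][0] = (3) / L[0][0] = 1.
Step 2: L[1][1] = √(4) = 2.

L[1][0] = 1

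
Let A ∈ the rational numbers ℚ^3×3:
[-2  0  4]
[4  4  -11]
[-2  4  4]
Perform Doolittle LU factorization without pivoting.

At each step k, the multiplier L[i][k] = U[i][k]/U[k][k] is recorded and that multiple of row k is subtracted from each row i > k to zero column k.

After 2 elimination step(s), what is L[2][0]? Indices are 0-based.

L[2][0] = 1

[col 0] pivot -2
  R1 -= -2*R0 → (0, 4, -3)  (L[1][0] := -2)
  R2 -= 1*R0 → (0, 4, 0)  (L[2][0] := 1)
[col 1] pivot 4
  R2 -= 1*R1 → (0, 0, 3)  (L[2][1] := 1)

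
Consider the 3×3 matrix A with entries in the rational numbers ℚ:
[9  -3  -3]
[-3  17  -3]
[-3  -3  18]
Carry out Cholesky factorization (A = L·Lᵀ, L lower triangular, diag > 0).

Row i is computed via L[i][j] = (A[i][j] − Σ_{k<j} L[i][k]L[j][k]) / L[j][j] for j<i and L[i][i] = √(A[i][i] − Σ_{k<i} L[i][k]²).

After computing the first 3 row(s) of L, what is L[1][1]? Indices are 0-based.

Step 1: L[0][0] = √(9) = 3.
  L[1][0] = (-3) / L[0][0] = -1.
Step 2: L[1][1] = √(16) = 4.
  L[2][0] = (-3) / L[0][0] = -1.
  L[2][1] = (-4) / L[1][1] = -1.
Step 3: L[2][2] = √(16) = 4.

L[1][1] = 4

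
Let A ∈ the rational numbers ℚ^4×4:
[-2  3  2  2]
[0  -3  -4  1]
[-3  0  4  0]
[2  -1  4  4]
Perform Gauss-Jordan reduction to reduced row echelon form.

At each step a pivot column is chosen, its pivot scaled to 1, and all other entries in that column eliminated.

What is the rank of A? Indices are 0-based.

pivot(0,0)=-2: scale R0 → (1, -3/2, -1, -1)
  clear (2,0): R2 −= (-3)R0 → (0, -9/2, 1, -3)
  clear (3,0): R3 −= (2)R0 → (0, 2, 6, 6)
pivot(1,1)=-3: scale R1 → (0, 1, 4/3, -1/3)
  clear (0,1): R0 −= (-3/2)R1 → (1, 0, 1, -3/2)
  clear (2,1): R2 −= (-9/2)R1 → (0, 0, 7, -9/2)
  clear (3,1): R3 −= (2)R1 → (0, 0, 10/3, 20/3)
pivot(2,2)=7: scale R2 → (0, 0, 1, -9/14)
  clear (0,2): R0 −= (1)R2 → (1, 0, 0, -6/7)
  clear (1,2): R1 −= (4/3)R2 → (0, 1, 0, 11/21)
  clear (3,2): R3 −= (10/3)R2 → (0, 0, 0, 185/21)
pivot(3,3)=185/21: scale R3 → (0, 0, 0, 1)
  clear (0,3): R0 −= (-6/7)R3 → (1, 0, 0, 0)
  clear (1,3): R1 −= (11/21)R3 → (0, 1, 0, 0)
  clear (2,3): R2 −= (-9/14)R3 → (0, 0, 1, 0)

rank = 4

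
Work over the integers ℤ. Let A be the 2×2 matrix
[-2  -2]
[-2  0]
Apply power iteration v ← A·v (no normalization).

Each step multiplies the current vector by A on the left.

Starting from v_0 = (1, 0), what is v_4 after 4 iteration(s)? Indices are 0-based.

v_4 = (80, 48)

v_0 = (1, 0).
v_1 = A·v_0 = (-2, -2).
v_2 = A·v_1 = (8, 4).
v_3 = A·v_2 = (-24, -16).
v_4 = A·v_3 = (80, 48).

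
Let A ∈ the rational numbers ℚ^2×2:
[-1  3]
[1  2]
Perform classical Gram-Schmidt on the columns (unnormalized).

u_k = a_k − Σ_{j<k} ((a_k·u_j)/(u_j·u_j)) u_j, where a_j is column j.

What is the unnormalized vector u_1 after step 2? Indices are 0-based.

u_1 = (5/2, 5/2)

Step 1: u_0 = a_0 = (-1, 1).
Step 2: u_1 = a_1 − (-1/2)·u_0 = (5/2, 5/2).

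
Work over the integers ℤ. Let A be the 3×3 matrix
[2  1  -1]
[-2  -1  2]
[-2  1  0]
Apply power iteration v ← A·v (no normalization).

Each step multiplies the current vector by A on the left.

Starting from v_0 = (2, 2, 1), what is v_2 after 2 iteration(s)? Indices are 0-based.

v_2 = (8, -10, -14)

v_0 = (2, 2, 1).
v_1 = A·v_0 = (5, -4, -2).
v_2 = A·v_1 = (8, -10, -14).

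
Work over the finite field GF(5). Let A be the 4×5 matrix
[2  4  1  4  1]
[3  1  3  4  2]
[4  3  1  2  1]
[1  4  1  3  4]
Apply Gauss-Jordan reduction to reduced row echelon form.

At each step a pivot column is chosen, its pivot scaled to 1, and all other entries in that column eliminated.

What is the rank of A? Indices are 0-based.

step 1: normalize row 0 (÷2) = (1, 2, 3, 2, 3)
  row 1: subtract 3×row0 = (0, 0, 4, 3, 3)
  row 2: subtract 4×row0 = (0, 0, 4, 4, 4)
  row 3: subtract 1×row0 = (0, 2, 3, 1, 1)
step 2: exchange rows 1,3
step 2: normalize row 1 (÷2) = (0, 1, 4, 3, 3)
  row 0: subtract 2×row1 = (1, 0, 0, 1, 2)
step 3: normalize row 2 (÷4) = (0, 0, 1, 1, 1)
  row 1: subtract 4×row2 = (0, 1, 0, 4, 4)
  row 3: subtract 4×row2 = (0, 0, 0, 4, 4)
step 4: normalize row 3 (÷4) = (0, 0, 0, 1, 1)
  row 0: subtract 1×row3 = (1, 0, 0, 0, 1)
  row 1: subtract 4×row3 = (0, 1, 0, 0, 0)
  row 2: subtract 1×row3 = (0, 0, 1, 0, 0)

rank = 4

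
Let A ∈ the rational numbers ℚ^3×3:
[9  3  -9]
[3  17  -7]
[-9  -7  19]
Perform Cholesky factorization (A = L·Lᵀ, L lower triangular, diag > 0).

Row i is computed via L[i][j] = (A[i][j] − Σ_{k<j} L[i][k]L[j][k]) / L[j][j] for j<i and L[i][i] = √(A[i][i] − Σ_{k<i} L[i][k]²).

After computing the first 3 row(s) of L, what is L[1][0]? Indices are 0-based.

Step 1: L[0][0] = √(9) = 3.
  L[1][0] = (3) / L[0][0] = 1.
Step 2: L[1][1] = √(16) = 4.
  L[2][0] = (-9) / L[0][0] = -3.
  L[2][1] = (-4) / L[1][1] = -1.
Step 3: L[2][2] = √(9) = 3.

L[1][0] = 1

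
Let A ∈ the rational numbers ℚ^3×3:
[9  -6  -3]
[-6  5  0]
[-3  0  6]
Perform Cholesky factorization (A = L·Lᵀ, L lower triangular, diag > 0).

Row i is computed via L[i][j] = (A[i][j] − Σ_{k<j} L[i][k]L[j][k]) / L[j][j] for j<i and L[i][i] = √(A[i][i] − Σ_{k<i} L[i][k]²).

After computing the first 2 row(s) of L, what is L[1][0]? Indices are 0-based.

Step 1: L[0][0] = √(9) = 3.
  L[1][0] = (-6) / L[0][0] = -2.
Step 2: L[1][1] = √(1) = 1.

L[1][0] = -2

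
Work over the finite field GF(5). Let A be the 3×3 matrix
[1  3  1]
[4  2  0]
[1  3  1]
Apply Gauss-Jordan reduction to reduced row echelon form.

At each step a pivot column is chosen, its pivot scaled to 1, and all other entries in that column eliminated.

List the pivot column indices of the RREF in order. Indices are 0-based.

[1] R0 /= 1  ⇒  (1, 3, 1)
     R1 -= 4·R0  ⇒  (0, 0, 1)
     R2 -= 1·R0  ⇒  (0, 0, 0)
column 1 empty below row 1
[2] R1 /= 1  ⇒  (0, 0, 1)
     R0 -= 1·R1  ⇒  (1, 3, 0)

pivot columns: 0, 2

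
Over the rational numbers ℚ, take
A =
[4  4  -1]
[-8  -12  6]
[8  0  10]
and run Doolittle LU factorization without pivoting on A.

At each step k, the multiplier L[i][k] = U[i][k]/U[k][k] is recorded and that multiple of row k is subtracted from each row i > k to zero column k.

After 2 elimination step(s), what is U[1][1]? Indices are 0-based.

Step 1: pivot at (0,0) is 4.
  row1 ← row1 − (-2)·row0  ⇒  L[1][0]=-2, U row1=(0, -4, 4)
  row2 ← row2 − (2)·row0  ⇒  L[2][0]=2, U row2=(0, -8, 12)
Step 2: pivot at (1,1) is -4.
  row2 ← row2 − (2)·row1  ⇒  L[2][1]=2, U row2=(0, 0, 4)

U[1][1] = -4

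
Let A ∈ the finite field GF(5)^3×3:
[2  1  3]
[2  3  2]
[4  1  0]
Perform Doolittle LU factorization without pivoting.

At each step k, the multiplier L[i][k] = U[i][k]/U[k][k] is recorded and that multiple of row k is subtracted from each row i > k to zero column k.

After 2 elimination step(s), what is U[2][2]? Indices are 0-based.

[col 0] pivot 2
  R1 -= 1*R0 → (0, 2, 4)  (L[1][0] := 1)
  R2 -= 2*R0 → (0, 4, 4)  (L[2][0] := 2)
[col 1] pivot 2
  R2 -= 2*R1 → (0, 0, 1)  (L[2][1] := 2)

U[2][2] = 1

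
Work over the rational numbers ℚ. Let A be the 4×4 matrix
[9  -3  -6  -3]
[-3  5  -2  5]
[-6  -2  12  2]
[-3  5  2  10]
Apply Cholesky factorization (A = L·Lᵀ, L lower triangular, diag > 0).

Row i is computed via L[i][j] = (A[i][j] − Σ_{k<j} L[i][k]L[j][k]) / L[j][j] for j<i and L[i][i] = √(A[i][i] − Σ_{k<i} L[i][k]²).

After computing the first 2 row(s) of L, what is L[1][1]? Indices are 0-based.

Step 1: L[0][0] = √(9) = 3.
  L[1][0] = (-3) / L[0][0] = -1.
Step 2: L[1][1] = √(4) = 2.

L[1][1] = 2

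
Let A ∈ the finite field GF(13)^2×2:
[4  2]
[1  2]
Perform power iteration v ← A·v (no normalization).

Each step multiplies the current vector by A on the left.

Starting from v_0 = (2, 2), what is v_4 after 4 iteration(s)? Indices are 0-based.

v_0 = (2, 2).
v_1 = A·v_0 = (12, 6).
v_2 = A·v_1 = (8, 11).
v_3 = A·v_2 = (2, 4).
v_4 = A·v_3 = (3, 10).

v_4 = (3, 10)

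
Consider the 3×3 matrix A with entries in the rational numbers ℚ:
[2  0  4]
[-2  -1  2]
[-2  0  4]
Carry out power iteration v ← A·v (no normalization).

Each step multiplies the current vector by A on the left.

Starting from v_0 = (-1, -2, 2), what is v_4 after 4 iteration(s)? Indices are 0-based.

v_0 = (-1, -2, 2).
v_1 = A·v_0 = (6, 8, 10).
v_2 = A·v_1 = (52, 0, 28).
v_3 = A·v_2 = (216, -48, 8).
v_4 = A·v_3 = (464, -368, -400).

v_4 = (464, -368, -400)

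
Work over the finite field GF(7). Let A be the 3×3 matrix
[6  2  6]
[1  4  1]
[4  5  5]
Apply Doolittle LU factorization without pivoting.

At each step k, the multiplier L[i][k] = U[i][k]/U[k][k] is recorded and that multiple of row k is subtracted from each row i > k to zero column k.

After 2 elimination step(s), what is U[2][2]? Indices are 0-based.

U[2][2] = 1

k=0: U[0][0]=6
  eliminate (1,0): mult=6, new row 1: (0, 6, 0); set L[1][0]=6
  eliminate (2,0): mult=3, new row 2: (0, 6, 1); set L[2][0]=3
k=1: U[1][1]=6
  eliminate (2,1): mult=1, new row 2: (0, 0, 1); set L[2][1]=1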